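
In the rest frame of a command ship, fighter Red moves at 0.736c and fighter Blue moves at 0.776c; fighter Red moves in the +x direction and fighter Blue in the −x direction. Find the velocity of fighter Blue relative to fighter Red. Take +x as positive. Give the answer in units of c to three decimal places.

-0.962c

β_A = 0.736, β_B = -0.776.
Transform to A's frame with the inverse velocity-addition law: u' = (u − v)/(1 − uv/c²), taking u = β_B and v = β_A.
u' = (-0.776 − 0.736) / (1 − (0.736)(-0.776)) = -1.5120/1.5711 = -0.9624.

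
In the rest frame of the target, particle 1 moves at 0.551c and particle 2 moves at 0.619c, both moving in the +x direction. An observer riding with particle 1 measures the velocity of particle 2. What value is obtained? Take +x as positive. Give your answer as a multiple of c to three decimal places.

+0.103c

β_A = 0.551, β_B = 0.619.
Transform to A's frame with the inverse velocity-addition law: u' = (u − v)/(1 − uv/c²), taking u = β_B and v = β_A.
u' = (0.619 − 0.551) / (1 − (0.551)(0.619)) = 0.0680/0.6589 = 0.1032.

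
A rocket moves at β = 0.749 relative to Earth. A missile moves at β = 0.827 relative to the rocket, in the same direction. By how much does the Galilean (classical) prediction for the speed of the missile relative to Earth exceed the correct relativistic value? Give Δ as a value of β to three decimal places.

Galilean: u_cl = 0.827 + 0.749 = 1.5760.
Relativistic: u_rel = (0.827 + 0.749) / (1 + 0.827·0.749) = 1.5760/1.6194 = 0.9732.
Δ = 1.5760 − 0.9732 = 0.6028.
(The classical prediction exceeds c; the relativistic result does not.)

Δ = 0.603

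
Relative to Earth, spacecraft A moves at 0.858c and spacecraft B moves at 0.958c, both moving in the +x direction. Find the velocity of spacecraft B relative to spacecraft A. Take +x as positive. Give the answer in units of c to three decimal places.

β_A = 0.858, β_B = 0.958.
Transform to A's frame with the inverse velocity-addition law: u' = (u − v)/(1 − uv/c²), taking u = β_B and v = β_A.
u' = (0.958 − 0.858) / (1 − (0.858)(0.958)) = 0.1000/0.1780 = 0.5617.

+0.562c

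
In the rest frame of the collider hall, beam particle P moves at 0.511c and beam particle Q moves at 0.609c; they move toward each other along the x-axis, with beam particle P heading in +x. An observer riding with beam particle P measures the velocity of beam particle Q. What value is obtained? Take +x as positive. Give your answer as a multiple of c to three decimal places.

-0.854c

β_A = 0.511, β_B = -0.609.
Transform to A's frame with the inverse velocity-addition law: u' = (u − v)/(1 − uv/c²), taking u = β_B and v = β_A.
u' = (-0.609 − 0.511) / (1 − (0.511)(-0.609)) = -1.1200/1.3112 = -0.8542.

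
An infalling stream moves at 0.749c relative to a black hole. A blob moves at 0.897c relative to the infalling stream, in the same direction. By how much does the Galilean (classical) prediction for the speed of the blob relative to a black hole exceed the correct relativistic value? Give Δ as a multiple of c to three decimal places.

Galilean: u_cl = 0.897 + 0.749 = 1.6460.
Relativistic: u_rel = (0.897 + 0.749) / (1 + 0.897·0.749) = 1.6460/1.6719 = 0.9845.
Δ = 1.6460 − 0.9845 = 0.6615.
(The classical prediction exceeds c; the relativistic result does not.)

Δ = 0.661c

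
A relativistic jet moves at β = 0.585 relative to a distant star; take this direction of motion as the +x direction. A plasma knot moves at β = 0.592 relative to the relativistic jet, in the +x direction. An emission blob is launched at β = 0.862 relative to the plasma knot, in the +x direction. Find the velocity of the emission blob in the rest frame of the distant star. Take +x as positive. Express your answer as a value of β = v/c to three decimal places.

β = 0.990

Apply u = (u' + v)/(1 + u'v/c²) successively, working outward toward the distant star.
Start: velocity of the relativistic jet relative to the distant star = 0.5850c.
Compose with the plasma knot (u' = 0.592 in the relativistic jet frame): u_1 = (0.592 + 0.585) / (1 + 0.592·0.585) = 1.1770/1.3463 = 0.8742.
Compose with the emission blob (u' = 0.862 in the plasma knot frame): u_2 = (0.862 + 0.874) / (1 + 0.862·0.874) = 1.7362/1.7536 = 0.9901.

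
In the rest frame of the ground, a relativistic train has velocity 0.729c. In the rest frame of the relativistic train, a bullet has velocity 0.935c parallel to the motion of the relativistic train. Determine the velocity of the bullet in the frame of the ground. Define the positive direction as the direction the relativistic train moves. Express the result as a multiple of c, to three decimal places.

0.990c

With v = 0.729 and u' = 0.935 (in units of c),
u = (u' + v)/(1 + u'v/c²):
u = (0.935 + 0.729) / (1 + 0.935·0.729) = 1.6640/1.6816 = 0.9895
(Galilean addition would give +1.664c, exceeding c.)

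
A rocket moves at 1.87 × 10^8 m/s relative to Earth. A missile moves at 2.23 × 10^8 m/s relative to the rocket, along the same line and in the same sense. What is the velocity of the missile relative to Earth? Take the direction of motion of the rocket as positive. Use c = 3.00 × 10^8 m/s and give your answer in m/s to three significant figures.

In units of c (dividing by 3.00 × 10^8 m/s): v = 0.623, u' = 0.743.
u = (u' + v)/(1 + u'v/c²):
u = (0.743 + 0.623) / (1 + 0.743·0.623) = 1.3667/1.4633 = 0.9339
Converting back: u = 0.9339 × 3.00 × 10^8 m/s.

2.80 × 10^8 m/s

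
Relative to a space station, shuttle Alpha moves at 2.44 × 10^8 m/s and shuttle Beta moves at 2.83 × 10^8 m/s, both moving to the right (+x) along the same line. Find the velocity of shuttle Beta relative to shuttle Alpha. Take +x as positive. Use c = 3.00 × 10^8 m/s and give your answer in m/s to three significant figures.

β_A = 0.813, β_B = 0.943 (dividing each by c = 3.00 × 10^8 m/s).
Transform to A's frame with the inverse velocity-addition law: u' = (u − v)/(1 − uv/c²), taking u = β_B and v = β_A.
u' = (0.943 − 0.813) / (1 − (0.813)(0.943)) = 0.1300/0.2328 = 0.5585.
u' = 0.5585 × 3.00 × 10^8 m/s.

+1.68 × 10^8 m/s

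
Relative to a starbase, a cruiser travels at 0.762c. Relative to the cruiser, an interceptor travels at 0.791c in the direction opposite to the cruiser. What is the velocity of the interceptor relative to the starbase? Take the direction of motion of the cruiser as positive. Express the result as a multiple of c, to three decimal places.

With v = 0.762 and u' = -0.791 (in units of c),
u = (u' + v)/(1 + u'v/c²):
u = (-0.791 + 0.762) / (1 + (-0.791)·0.762) = -0.0290/0.3973 = -0.0730
(Galilean addition would give -0.029c.)

-0.073c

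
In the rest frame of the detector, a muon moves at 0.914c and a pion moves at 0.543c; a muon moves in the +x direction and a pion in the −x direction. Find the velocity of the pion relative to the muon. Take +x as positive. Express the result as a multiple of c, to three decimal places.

β_A = 0.914, β_B = -0.543.
Transform to A's frame with the inverse velocity-addition law: u' = (u − v)/(1 − uv/c²), taking u = β_B and v = β_A.
u' = (-0.543 − 0.914) / (1 − (0.914)(-0.543)) = -1.4570/1.4963 = -0.9737.

-0.974c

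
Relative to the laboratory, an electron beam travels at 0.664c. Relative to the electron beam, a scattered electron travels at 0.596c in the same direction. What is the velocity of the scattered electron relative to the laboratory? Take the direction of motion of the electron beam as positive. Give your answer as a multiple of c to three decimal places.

0.903c

With v = 0.664 and u' = 0.596 (in units of c),
u = (u' + v)/(1 + u'v/c²):
u = (0.596 + 0.664) / (1 + 0.596·0.664) = 1.2600/1.3957 = 0.9027
(Galilean addition would give +1.260c, exceeding c.)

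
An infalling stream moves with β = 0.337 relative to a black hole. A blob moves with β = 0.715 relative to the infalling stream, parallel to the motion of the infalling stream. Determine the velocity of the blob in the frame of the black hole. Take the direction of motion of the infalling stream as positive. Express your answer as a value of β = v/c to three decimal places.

With v = 0.337 and u' = 0.715 (in units of c),
u = (u' + v)/(1 + u'v/c²):
u = (0.715 + 0.337) / (1 + 0.715·0.337) = 1.0520/1.2410 = 0.8477

β = 0.848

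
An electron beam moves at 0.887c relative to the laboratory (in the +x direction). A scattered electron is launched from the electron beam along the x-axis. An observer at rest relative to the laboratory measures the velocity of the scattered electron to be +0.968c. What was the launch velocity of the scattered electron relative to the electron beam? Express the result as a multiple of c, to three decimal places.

+0.573c

Invert the composition law: u' = (u − v)/(1 − uv/c²).
u' = (0.968 − 0.887) / (1 − (0.968)(0.887)) = 0.0810/0.1414 = 0.5729.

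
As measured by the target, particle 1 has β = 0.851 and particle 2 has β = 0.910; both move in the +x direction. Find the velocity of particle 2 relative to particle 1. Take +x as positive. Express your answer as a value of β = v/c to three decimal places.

β_A = 0.851, β_B = 0.910.
Transform to A's frame with the inverse velocity-addition law: u' = (u − v)/(1 − uv/c²), taking u = β_B and v = β_A.
u' = (0.910 − 0.851) / (1 − (0.851)(0.910)) = 0.0590/0.2256 = 0.2615.

β = +0.262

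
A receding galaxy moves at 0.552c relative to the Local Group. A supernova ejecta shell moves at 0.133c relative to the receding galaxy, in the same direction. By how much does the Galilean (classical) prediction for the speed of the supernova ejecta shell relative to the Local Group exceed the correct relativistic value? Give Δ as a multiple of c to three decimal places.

Δ = 0.047c

Galilean: u_cl = 0.133 + 0.552 = 0.6850.
Relativistic: u_rel = (0.133 + 0.552) / (1 + 0.133·0.552) = 0.6850/1.0734 = 0.6381.
Δ = 0.6850 − 0.6381 = 0.0469.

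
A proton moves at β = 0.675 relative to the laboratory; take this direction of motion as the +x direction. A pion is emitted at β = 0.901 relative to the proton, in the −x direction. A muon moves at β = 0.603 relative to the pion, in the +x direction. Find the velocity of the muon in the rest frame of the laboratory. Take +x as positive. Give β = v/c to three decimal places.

β = +0.040

Apply u = (u' + v)/(1 + u'v/c²) successively, working outward toward the laboratory.
Start: velocity of the proton relative to the laboratory = 0.6750c.
Compose with the pion (u' = -0.901 in the proton frame): u_1 = (-0.901 + 0.675) / (1 + (-0.901)·0.675) = -0.2260/0.3918 = -0.5768.
Compose with the muon (u' = 0.603 in the pion frame): u_2 = (0.603 + (-0.577)) / (1 + 0.603·(-0.577)) = 0.0262/0.6522 = 0.0402.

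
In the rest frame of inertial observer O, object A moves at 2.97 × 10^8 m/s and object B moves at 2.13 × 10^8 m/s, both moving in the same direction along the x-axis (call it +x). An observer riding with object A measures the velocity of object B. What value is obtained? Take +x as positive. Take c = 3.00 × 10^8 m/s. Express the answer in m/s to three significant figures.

-2.83 × 10^8 m/s

β_A = 0.990, β_B = 0.710 (dividing each by c = 3.00 × 10^8 m/s).
Transform to A's frame with the inverse velocity-addition law: u' = (u − v)/(1 − uv/c²), taking u = β_B and v = β_A.
u' = (0.710 − 0.990) / (1 − (0.990)(0.710)) = -0.2800/0.2971 = -0.9424.
u' = -0.9424 × 3.00 × 10^8 m/s.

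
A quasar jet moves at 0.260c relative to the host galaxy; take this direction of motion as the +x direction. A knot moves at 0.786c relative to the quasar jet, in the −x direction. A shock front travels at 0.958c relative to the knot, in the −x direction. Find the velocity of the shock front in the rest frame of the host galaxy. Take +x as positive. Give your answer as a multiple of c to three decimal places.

Apply u = (u' + v)/(1 + u'v/c²) successively, working outward toward the host galaxy.
Start: velocity of the quasar jet relative to the host galaxy = 0.2600c.
Compose with the knot (u' = -0.786 in the quasar jet frame): u_1 = (-0.786 + 0.260) / (1 + (-0.786)·0.260) = -0.5260/0.7956 = -0.6611.
Compose with the shock front (u' = -0.958 in the knot frame): u_2 = (-0.958 + (-0.661)) / (1 + (-0.958)·(-0.661)) = -1.6191/1.6333 = -0.9913.

-0.991c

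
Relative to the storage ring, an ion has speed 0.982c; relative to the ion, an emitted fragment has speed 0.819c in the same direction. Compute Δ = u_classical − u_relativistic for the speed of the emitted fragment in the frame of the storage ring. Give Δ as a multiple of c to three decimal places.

Galilean: u_cl = 0.819 + 0.982 = 1.8010.
Relativistic: u_rel = (0.819 + 0.982) / (1 + 0.819·0.982) = 1.8010/1.8043 = 0.9982.
Δ = 1.8010 − 0.9982 = 0.8028.
(The classical prediction exceeds c; the relativistic result does not.)

Δ = 0.803c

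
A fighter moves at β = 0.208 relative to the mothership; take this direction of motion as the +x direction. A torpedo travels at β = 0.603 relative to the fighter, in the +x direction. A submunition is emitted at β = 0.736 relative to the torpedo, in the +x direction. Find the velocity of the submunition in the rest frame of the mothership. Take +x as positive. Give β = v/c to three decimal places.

β = 0.952

Apply u = (u' + v)/(1 + u'v/c²) successively, working outward toward the mothership.
Start: velocity of the fighter relative to the mothership = 0.2080c.
Compose with the torpedo (u' = 0.603 in the fighter frame): u_1 = (0.603 + 0.208) / (1 + 0.603·0.208) = 0.8110/1.1254 = 0.7206.
Compose with the submunition (u' = 0.736 in the torpedo frame): u_2 = (0.736 + 0.721) / (1 + 0.736·0.721) = 1.4566/1.5304 = 0.9518.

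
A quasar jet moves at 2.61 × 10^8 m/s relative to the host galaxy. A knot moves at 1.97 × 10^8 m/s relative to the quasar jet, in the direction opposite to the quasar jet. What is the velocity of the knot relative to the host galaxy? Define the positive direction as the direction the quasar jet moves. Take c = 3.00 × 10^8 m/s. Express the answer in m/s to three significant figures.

In units of c (dividing by 3.00 × 10^8 m/s): v = 0.870, u' = -0.657.
u = (u' + v)/(1 + u'v/c²):
u = (-0.657 + 0.870) / (1 + (-0.657)·0.870) = 0.2133/0.4287 = 0.4976
(Galilean addition would give +0.213c.)
Converting back: u = 0.4976 × 3.00 × 10^8 m/s.

+1.49 × 10^8 m/s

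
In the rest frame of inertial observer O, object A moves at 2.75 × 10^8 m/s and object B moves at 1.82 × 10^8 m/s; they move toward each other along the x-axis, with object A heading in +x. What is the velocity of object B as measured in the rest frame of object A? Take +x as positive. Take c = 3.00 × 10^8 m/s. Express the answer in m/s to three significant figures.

β_A = 0.917, β_B = -0.607 (dividing each by c = 3.00 × 10^8 m/s).
Transform to A's frame with the inverse velocity-addition law: u' = (u − v)/(1 − uv/c²), taking u = β_B and v = β_A.
u' = (-0.607 − 0.917) / (1 − (0.917)(-0.607)) = -1.5233/1.5561 = -0.9789.
u' = -0.9789 × 3.00 × 10^8 m/s.

-2.94 × 10^8 m/s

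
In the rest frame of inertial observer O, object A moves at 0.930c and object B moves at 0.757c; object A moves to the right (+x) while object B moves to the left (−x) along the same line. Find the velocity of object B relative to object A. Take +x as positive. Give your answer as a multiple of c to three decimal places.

β_A = 0.930, β_B = -0.757.
Transform to A's frame with the inverse velocity-addition law: u' = (u − v)/(1 − uv/c²), taking u = β_B and v = β_A.
u' = (-0.757 − 0.930) / (1 − (0.930)(-0.757)) = -1.6870/1.7040 = -0.9900.

-0.990c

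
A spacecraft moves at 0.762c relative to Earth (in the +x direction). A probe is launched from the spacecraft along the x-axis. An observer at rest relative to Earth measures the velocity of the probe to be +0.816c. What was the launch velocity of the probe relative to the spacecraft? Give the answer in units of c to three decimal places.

+0.143c

Invert the composition law: u' = (u − v)/(1 − uv/c²).
u' = (0.816 − 0.762) / (1 − (0.816)(0.762)) = 0.0540/0.3782 = 0.1428.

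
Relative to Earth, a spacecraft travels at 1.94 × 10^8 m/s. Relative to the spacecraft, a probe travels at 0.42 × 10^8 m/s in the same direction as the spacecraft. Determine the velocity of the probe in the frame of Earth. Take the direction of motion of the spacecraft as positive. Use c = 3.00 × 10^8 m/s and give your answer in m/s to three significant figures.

In units of c (dividing by 3.00 × 10^8 m/s): v = 0.647, u' = 0.140.
u = (u' + v)/(1 + u'v/c²):
u = (0.140 + 0.647) / (1 + 0.140·0.647) = 0.7867/1.0905 = 0.7214
(Galilean addition would give +0.787c.)
Converting back: u = 0.7214 × 3.00 × 10^8 m/s.

2.16 × 10^8 m/s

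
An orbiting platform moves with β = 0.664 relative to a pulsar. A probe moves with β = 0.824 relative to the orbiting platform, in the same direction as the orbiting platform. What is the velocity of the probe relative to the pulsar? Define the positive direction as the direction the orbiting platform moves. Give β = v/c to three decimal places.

β = 0.962

With v = 0.664 and u' = 0.824 (in units of c),
u = (u' + v)/(1 + u'v/c²):
u = (0.824 + 0.664) / (1 + 0.824·0.664) = 1.4880/1.5471 = 0.9618
(Galilean addition would give +1.488c, exceeding c.)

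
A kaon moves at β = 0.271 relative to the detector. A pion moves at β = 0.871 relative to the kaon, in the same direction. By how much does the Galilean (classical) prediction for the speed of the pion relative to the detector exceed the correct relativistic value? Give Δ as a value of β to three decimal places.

Galilean: u_cl = 0.871 + 0.271 = 1.1420.
Relativistic: u_rel = (0.871 + 0.271) / (1 + 0.871·0.271) = 1.1420/1.2360 = 0.9239.
Δ = 1.1420 − 0.9239 = 0.2181.
(The classical prediction exceeds c; the relativistic result does not.)

Δ = 0.218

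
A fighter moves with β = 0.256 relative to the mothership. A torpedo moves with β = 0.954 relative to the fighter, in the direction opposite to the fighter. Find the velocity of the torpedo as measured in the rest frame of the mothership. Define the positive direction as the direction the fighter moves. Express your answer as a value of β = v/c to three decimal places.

With v = 0.256 and u' = -0.954 (in units of c),
u = (u' + v)/(1 + u'v/c²):
u = (-0.954 + 0.256) / (1 + (-0.954)·0.256) = -0.6980/0.7558 = -0.9236
(Galilean addition would give -0.698c.)

β = -0.924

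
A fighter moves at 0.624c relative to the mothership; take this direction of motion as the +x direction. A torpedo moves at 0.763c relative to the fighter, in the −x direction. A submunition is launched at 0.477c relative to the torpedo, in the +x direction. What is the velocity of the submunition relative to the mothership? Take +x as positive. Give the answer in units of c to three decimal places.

Apply u = (u' + v)/(1 + u'v/c²) successively, working outward toward the mothership.
Start: velocity of the fighter relative to the mothership = 0.6240c.
Compose with the torpedo (u' = -0.763 in the fighter frame): u_1 = (-0.763 + 0.624) / (1 + (-0.763)·0.624) = -0.1390/0.5239 = -0.2653.
Compose with the submunition (u' = 0.477 in the torpedo frame): u_2 = (0.477 + (-0.265)) / (1 + 0.477·(-0.265)) = 0.2117/0.8734 = 0.2423.

+0.242c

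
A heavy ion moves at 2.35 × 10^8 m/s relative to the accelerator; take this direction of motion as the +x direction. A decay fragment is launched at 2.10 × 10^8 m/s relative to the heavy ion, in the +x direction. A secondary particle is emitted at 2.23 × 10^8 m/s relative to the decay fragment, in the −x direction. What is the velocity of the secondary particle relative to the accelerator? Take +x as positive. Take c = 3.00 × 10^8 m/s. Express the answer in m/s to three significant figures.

Apply u = (u' + v)/(1 + u'v/c²) successively, working outward toward the accelerator.
(Dividing each given speed by c = 3.00 × 10^8 m/s to work in units of c.)
Start: velocity of the heavy ion relative to the accelerator = 0.7833c.
Compose with the decay fragment (u' = 0.700 in the heavy ion frame): u_1 = (0.700 + 0.783) / (1 + 0.700·0.783) = 1.4833/1.5483 = 0.9580.
Compose with the secondary particle (u' = -0.743 in the decay fragment frame): u_2 = (-0.743 + 0.958) / (1 + (-0.743)·0.958) = 0.2147/0.2879 = 0.7458.
So u = 0.7458 × 3.00 × 10^8 m/s.

+2.24 × 10^8 m/s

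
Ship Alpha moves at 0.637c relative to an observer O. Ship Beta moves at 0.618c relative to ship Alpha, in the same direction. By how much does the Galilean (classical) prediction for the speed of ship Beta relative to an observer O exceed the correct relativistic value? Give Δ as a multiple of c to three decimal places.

Δ = 0.354c

Galilean: u_cl = 0.618 + 0.637 = 1.2550.
Relativistic: u_rel = (0.618 + 0.637) / (1 + 0.618·0.637) = 1.2550/1.3937 = 0.9005.
Δ = 1.2550 − 0.9005 = 0.3545.
(The classical prediction exceeds c; the relativistic result does not.)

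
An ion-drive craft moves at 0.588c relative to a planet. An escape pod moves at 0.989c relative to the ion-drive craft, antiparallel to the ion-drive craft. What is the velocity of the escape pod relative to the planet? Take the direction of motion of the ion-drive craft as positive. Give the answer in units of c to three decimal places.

-0.958c

With v = 0.588 and u' = -0.989 (in units of c),
u = (u' + v)/(1 + u'v/c²):
u = (-0.989 + 0.588) / (1 + (-0.989)·0.588) = -0.4010/0.4185 = -0.9583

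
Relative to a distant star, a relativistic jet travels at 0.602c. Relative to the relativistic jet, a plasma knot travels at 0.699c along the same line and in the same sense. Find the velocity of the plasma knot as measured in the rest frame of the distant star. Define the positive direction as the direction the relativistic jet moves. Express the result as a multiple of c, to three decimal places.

0.916c

With v = 0.602 and u' = 0.699 (in units of c),
u = (u' + v)/(1 + u'v/c²):
u = (0.699 + 0.602) / (1 + 0.699·0.602) = 1.3010/1.4208 = 0.9157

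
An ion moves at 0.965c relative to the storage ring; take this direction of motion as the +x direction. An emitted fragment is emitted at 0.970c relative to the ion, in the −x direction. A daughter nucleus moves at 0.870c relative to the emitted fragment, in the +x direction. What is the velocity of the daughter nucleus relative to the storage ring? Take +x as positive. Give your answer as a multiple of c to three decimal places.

+0.850c

Apply u = (u' + v)/(1 + u'v/c²) successively, working outward toward the storage ring.
Start: velocity of the ion relative to the storage ring = 0.9650c.
Compose with the emitted fragment (u' = -0.970 in the ion frame): u_1 = (-0.970 + 0.965) / (1 + (-0.970)·0.965) = -0.0050/0.0640 = -0.0782.
Compose with the daughter nucleus (u' = 0.870 in the emitted fragment frame): u_2 = (0.870 + (-0.078)) / (1 + 0.870·(-0.078)) = 0.7918/0.9320 = 0.8496.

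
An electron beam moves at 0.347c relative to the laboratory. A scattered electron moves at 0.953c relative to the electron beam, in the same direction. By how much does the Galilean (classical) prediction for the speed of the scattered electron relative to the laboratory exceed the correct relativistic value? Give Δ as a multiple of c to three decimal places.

Galilean: u_cl = 0.953 + 0.347 = 1.3000.
Relativistic: u_rel = (0.953 + 0.347) / (1 + 0.953·0.347) = 1.3000/1.3307 = 0.9769.
Δ = 1.3000 − 0.9769 = 0.3231.
(The classical prediction exceeds c; the relativistic result does not.)

Δ = 0.323c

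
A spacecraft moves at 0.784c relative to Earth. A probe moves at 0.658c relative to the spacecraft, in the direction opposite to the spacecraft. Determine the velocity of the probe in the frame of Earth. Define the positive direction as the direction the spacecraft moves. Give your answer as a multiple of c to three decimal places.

+0.260c

With v = 0.784 and u' = -0.658 (in units of c),
u = (u' + v)/(1 + u'v/c²):
u = (-0.658 + 0.784) / (1 + (-0.658)·0.784) = 0.1260/0.4841 = 0.2603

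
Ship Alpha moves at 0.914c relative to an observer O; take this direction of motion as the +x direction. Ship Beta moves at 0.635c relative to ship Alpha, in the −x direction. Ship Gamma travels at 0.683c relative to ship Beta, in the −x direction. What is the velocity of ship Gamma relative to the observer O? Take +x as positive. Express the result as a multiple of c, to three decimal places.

Apply u = (u' + v)/(1 + u'v/c²) successively, working outward toward the observer O.
Start: velocity of ship Alpha relative to the observer O = 0.9140c.
Compose with ship Beta (u' = -0.635 in ship Alpha frame): u_1 = (-0.635 + 0.914) / (1 + (-0.635)·0.914) = 0.2790/0.4196 = 0.6649.
Compose with ship Gamma (u' = -0.683 in ship Beta frame): u_2 = (-0.683 + 0.665) / (1 + (-0.683)·0.665) = -0.0181/0.5459 = -0.0332.

-0.033c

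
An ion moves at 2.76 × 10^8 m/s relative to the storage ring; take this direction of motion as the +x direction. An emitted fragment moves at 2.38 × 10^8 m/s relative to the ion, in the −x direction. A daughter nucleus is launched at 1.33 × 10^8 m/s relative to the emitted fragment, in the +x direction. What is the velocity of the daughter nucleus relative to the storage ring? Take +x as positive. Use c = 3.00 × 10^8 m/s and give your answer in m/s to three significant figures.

Apply u = (u' + v)/(1 + u'v/c²) successively, working outward toward the storage ring.
(Dividing each given speed by c = 3.00 × 10^8 m/s to work in units of c.)
Start: velocity of the ion relative to the storage ring = 0.9200c.
Compose with the emitted fragment (u' = -0.793 in the ion frame): u_1 = (-0.793 + 0.920) / (1 + (-0.793)·0.920) = 0.1267/0.2701 = 0.4689.
Compose with the daughter nucleus (u' = 0.443 in the emitted fragment frame): u_2 = (0.443 + 0.469) / (1 + 0.443·0.469) = 0.9122/1.2079 = 0.7552.
So u = 0.7552 × 3.00 × 10^8 m/s.

+2.27 × 10^8 m/s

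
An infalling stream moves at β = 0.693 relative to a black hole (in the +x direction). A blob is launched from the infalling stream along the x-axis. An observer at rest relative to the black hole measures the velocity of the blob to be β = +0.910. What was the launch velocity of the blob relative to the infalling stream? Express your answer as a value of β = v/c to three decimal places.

Invert the composition law: u' = (u − v)/(1 − uv/c²).
u' = (0.910 − 0.693) / (1 − (0.910)(0.693)) = 0.2170/0.3694 = 0.5875.

β = +0.587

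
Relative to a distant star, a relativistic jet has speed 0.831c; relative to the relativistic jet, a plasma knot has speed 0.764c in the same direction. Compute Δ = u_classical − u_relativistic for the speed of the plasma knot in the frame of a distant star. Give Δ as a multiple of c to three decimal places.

Galilean: u_cl = 0.764 + 0.831 = 1.5950.
Relativistic: u_rel = (0.764 + 0.831) / (1 + 0.764·0.831) = 1.5950/1.6349 = 0.9756.
Δ = 1.5950 − 0.9756 = 0.6194.
(The classical prediction exceeds c; the relativistic result does not.)

Δ = 0.619c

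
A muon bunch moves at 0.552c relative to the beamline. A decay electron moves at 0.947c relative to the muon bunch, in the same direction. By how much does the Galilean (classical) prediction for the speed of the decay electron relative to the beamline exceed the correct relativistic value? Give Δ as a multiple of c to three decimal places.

Δ = 0.515c

Galilean: u_cl = 0.947 + 0.552 = 1.4990.
Relativistic: u_rel = (0.947 + 0.552) / (1 + 0.947·0.552) = 1.4990/1.5227 = 0.9844.
Δ = 1.4990 − 0.9844 = 0.5146.
(The classical prediction exceeds c; the relativistic result does not.)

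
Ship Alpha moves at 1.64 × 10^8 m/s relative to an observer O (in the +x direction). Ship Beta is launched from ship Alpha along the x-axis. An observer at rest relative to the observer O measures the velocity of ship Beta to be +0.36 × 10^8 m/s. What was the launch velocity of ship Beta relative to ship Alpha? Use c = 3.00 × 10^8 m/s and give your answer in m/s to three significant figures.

-1.37 × 10^8 m/s

v = 0.547c, u = 0.120c.
Invert the composition law: u' = (u − v)/(1 − uv/c²).
u' = (0.120 − 0.547) / (1 − (0.120)(0.547)) = -0.4267/0.9344 = -0.4566.
u' = -0.4566 × 3.00 × 10^8 m/s.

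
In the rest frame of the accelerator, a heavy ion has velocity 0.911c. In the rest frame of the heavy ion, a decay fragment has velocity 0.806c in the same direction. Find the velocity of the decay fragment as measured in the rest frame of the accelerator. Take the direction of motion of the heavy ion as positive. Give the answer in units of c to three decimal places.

With v = 0.911 and u' = 0.806 (in units of c),
u = (u' + v)/(1 + u'v/c²):
u = (0.806 + 0.911) / (1 + 0.806·0.911) = 1.7170/1.7343 = 0.9900

0.990c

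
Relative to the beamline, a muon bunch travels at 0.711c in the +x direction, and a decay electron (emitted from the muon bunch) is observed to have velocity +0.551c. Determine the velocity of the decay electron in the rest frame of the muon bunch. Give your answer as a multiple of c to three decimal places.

-0.263c

Invert the composition law: u' = (u − v)/(1 − uv/c²).
u' = (0.551 − 0.711) / (1 − (0.551)(0.711)) = -0.1600/0.6082 = -0.2631.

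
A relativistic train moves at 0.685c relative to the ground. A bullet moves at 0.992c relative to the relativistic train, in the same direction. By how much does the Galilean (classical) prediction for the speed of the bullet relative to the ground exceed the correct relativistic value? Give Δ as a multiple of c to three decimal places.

Galilean: u_cl = 0.992 + 0.685 = 1.6770.
Relativistic: u_rel = (0.992 + 0.685) / (1 + 0.992·0.685) = 1.6770/1.6795 = 0.9985.
Δ = 1.6770 − 0.9985 = 0.6785.
(The classical prediction exceeds c; the relativistic result does not.)

Δ = 0.679c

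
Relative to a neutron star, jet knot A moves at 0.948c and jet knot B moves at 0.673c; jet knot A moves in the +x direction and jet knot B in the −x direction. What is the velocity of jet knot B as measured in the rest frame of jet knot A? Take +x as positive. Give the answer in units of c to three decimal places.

β_A = 0.948, β_B = -0.673.
Transform to A's frame with the inverse velocity-addition law: u' = (u − v)/(1 − uv/c²), taking u = β_B and v = β_A.
u' = (-0.673 − 0.948) / (1 − (0.948)(-0.673)) = -1.6210/1.6380 = -0.9896.

-0.990c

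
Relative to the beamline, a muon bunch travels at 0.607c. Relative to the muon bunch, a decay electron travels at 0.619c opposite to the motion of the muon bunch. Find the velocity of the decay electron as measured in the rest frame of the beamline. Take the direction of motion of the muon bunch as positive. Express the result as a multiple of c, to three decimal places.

With v = 0.607 and u' = -0.619 (in units of c),
u = (u' + v)/(1 + u'v/c²):
u = (-0.619 + 0.607) / (1 + (-0.619)·0.607) = -0.0120/0.6243 = -0.0192

-0.019c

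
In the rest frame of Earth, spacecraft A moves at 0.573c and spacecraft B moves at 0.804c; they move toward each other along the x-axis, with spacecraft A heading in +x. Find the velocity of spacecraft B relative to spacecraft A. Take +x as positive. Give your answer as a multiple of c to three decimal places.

-0.943c

β_A = 0.573, β_B = -0.804.
Transform to A's frame with the inverse velocity-addition law: u' = (u − v)/(1 − uv/c²), taking u = β_B and v = β_A.
u' = (-0.804 − 0.573) / (1 − (0.573)(-0.804)) = -1.3770/1.4607 = -0.9427.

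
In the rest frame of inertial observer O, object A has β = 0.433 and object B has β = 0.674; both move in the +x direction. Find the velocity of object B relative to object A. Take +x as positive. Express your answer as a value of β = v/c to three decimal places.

β = +0.340

β_A = 0.433, β_B = 0.674.
Transform to A's frame with the inverse velocity-addition law: u' = (u − v)/(1 − uv/c²), taking u = β_B and v = β_A.
u' = (0.674 − 0.433) / (1 − (0.433)(0.674)) = 0.2410/0.7082 = 0.3403.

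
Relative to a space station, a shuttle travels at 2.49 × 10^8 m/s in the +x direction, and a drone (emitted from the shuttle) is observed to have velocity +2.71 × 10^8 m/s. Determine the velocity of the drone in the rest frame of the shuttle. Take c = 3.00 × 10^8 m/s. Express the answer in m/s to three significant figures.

+8.79 × 10^7 m/s

v = 0.830c, u = 0.903c.
Invert the composition law: u' = (u − v)/(1 − uv/c²).
u' = (0.903 − 0.830) / (1 − (0.903)(0.830)) = 0.0733/0.2502 = 0.2931.
u' = 0.2931 × 3.00 × 10^8 m/s.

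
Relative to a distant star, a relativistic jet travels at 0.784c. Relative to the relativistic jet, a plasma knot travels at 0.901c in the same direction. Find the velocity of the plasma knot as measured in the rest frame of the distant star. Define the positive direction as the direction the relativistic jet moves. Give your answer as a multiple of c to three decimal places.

0.987c

With v = 0.784 and u' = 0.901 (in units of c),
u = (u' + v)/(1 + u'v/c²):
u = (0.901 + 0.784) / (1 + 0.901·0.784) = 1.6850/1.7064 = 0.9875
(Galilean addition would give +1.685c, exceeding c.)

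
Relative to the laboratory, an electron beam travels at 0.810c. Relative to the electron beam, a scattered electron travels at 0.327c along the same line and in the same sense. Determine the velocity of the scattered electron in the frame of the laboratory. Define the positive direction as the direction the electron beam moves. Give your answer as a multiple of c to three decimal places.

With v = 0.810 and u' = 0.327 (in units of c),
u = (u' + v)/(1 + u'v/c²):
u = (0.327 + 0.810) / (1 + 0.327·0.810) = 1.1370/1.2649 = 0.8989

0.899c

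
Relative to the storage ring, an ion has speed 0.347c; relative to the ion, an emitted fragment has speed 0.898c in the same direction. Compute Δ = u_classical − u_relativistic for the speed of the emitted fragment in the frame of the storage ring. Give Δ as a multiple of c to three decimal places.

Galilean: u_cl = 0.898 + 0.347 = 1.2450.
Relativistic: u_rel = (0.898 + 0.347) / (1 + 0.898·0.347) = 1.2450/1.3116 = 0.9492.
Δ = 1.2450 − 0.9492 = 0.2958.
(The classical prediction exceeds c; the relativistic result does not.)

Δ = 0.296c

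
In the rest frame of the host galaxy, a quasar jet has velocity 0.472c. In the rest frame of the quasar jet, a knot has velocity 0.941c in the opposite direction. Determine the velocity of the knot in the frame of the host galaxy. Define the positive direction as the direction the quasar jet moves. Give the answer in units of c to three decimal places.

-0.844c

With v = 0.472 and u' = -0.941 (in units of c),
u = (u' + v)/(1 + u'v/c²):
u = (-0.941 + 0.472) / (1 + (-0.941)·0.472) = -0.4690/0.5558 = -0.8438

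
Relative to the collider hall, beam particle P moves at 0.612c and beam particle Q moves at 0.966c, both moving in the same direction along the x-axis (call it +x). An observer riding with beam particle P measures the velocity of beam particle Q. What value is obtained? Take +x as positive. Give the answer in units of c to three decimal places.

+0.866c

β_A = 0.612, β_B = 0.966.
Transform to A's frame with the inverse velocity-addition law: u' = (u − v)/(1 − uv/c²), taking u = β_B and v = β_A.
u' = (0.966 − 0.612) / (1 − (0.612)(0.966)) = 0.3540/0.4088 = 0.8659.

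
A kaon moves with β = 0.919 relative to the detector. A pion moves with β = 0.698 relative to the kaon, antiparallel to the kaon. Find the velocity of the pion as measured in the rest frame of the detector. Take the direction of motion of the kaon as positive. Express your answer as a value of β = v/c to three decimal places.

β = +0.616

With v = 0.919 and u' = -0.698 (in units of c),
u = (u' + v)/(1 + u'v/c²):
u = (-0.698 + 0.919) / (1 + (-0.698)·0.919) = 0.2210/0.3585 = 0.6164
(Galilean addition would give +0.221c.)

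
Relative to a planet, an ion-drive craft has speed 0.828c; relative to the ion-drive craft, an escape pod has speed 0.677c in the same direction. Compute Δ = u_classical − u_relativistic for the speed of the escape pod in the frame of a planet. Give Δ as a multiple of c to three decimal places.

Δ = 0.541c

Galilean: u_cl = 0.677 + 0.828 = 1.5050.
Relativistic: u_rel = (0.677 + 0.828) / (1 + 0.677·0.828) = 1.5050/1.5606 = 0.9644.
Δ = 1.5050 − 0.9644 = 0.5406.
(The classical prediction exceeds c; the relativistic result does not.)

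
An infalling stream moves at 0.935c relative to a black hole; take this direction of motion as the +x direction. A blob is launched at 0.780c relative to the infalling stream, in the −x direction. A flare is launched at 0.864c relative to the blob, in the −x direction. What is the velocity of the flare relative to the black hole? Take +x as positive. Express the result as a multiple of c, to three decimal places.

-0.577c

Apply u = (u' + v)/(1 + u'v/c²) successively, working outward toward the black hole.
Start: velocity of the infalling stream relative to the black hole = 0.9350c.
Compose with the blob (u' = -0.780 in the infalling stream frame): u_1 = (-0.780 + 0.935) / (1 + (-0.780)·0.935) = 0.1550/0.2707 = 0.5726.
Compose with the flare (u' = -0.864 in the blob frame): u_2 = (-0.864 + 0.573) / (1 + (-0.864)·0.573) = -0.2914/0.5053 = -0.5767.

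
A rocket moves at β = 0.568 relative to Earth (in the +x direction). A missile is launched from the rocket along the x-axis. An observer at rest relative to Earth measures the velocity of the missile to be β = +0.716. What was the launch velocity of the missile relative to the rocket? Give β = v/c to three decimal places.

Invert the composition law: u' = (u − v)/(1 − uv/c²).
u' = (0.716 − 0.568) / (1 − (0.716)(0.568)) = 0.1480/0.5933 = 0.2494.

β = +0.249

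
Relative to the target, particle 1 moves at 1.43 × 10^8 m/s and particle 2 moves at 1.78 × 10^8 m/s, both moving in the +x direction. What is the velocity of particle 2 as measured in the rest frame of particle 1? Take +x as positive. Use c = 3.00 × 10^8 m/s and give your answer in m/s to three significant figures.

β_A = 0.477, β_B = 0.593 (dividing each by c = 3.00 × 10^8 m/s).
Transform to A's frame with the inverse velocity-addition law: u' = (u − v)/(1 − uv/c²), taking u = β_B and v = β_A.
u' = (0.593 − 0.477) / (1 − (0.477)(0.593)) = 0.1167/0.7172 = 0.1627.
u' = 0.1627 × 3.00 × 10^8 m/s.

+4.88 × 10^7 m/s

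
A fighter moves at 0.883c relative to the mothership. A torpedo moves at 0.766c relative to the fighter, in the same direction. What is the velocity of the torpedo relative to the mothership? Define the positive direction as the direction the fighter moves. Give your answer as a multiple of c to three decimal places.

0.984c

With v = 0.883 and u' = 0.766 (in units of c),
u = (u' + v)/(1 + u'v/c²):
u = (0.766 + 0.883) / (1 + 0.766·0.883) = 1.6490/1.6764 = 0.9837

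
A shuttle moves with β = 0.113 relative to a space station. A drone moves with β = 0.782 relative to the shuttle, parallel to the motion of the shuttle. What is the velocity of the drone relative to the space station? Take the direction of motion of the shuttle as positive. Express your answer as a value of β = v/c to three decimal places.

β = 0.822

With v = 0.113 and u' = 0.782 (in units of c),
u = (u' + v)/(1 + u'v/c²):
u = (0.782 + 0.113) / (1 + 0.782·0.113) = 0.8950/1.0884 = 0.8223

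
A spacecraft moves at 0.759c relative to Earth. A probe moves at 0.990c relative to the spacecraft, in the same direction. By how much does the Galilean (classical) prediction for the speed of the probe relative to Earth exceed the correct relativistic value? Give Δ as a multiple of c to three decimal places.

Δ = 0.750c

Galilean: u_cl = 0.990 + 0.759 = 1.7490.
Relativistic: u_rel = (0.990 + 0.759) / (1 + 0.990·0.759) = 1.7490/1.7514 = 0.9986.
Δ = 1.7490 − 0.9986 = 0.7504.
(The classical prediction exceeds c; the relativistic result does not.)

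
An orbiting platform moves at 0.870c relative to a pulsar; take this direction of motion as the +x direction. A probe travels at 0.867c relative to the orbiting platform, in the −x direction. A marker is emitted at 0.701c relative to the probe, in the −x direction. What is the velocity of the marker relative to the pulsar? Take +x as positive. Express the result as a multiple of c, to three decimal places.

-0.695c

Apply u = (u' + v)/(1 + u'v/c²) successively, working outward toward the pulsar.
Start: velocity of the orbiting platform relative to the pulsar = 0.8700c.
Compose with the probe (u' = -0.867 in the orbiting platform frame): u_1 = (-0.867 + 0.870) / (1 + (-0.867)·0.870) = 0.0030/0.2457 = 0.0122.
Compose with the marker (u' = -0.701 in the probe frame): u_2 = (-0.701 + 0.012) / (1 + (-0.701)·0.012) = -0.6888/0.9914 = -0.6947.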